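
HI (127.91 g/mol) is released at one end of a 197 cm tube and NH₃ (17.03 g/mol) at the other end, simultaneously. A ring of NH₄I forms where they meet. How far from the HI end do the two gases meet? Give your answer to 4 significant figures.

Distances travelled in equal time are proportional to diffusion rates, so d_HI/d_NH₃ = √(M_NH₃/M_HI) = √(17.03/127.91) = 0.3649.
With d_HI + d_NH₃ = 197 cm, d_NH₃ = 197/(1 + 0.3649) = 144.3 cm.
d_HI = 197 − 144.3 = 52.67 cm.

52.67 cm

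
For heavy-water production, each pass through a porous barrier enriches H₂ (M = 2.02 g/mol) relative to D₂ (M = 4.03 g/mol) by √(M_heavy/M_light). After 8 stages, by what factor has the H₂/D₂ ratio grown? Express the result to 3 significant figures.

15.8

Overall factor = α^8 with α = √(4.03/2.02), i.e. (4.03/2.02)^(8/2).
= 1.99505^4 = 15.8.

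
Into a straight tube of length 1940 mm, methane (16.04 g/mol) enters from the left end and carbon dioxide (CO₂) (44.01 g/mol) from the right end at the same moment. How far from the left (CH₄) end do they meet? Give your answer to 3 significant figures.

In equal time, each gas travels a distance ∝ its rate ∝ 1/√M, so d_CH₄/d_CO₂ = √(M_CO₂/M_CH₄) = √(44.01/16.04) = 1.656.
With d_CH₄ + d_CO₂ = 1940 mm, d_CO₂ = 1940/(1 + 1.656) = 730.3 mm.
d_CH₄ = 1940 − 730.3 = 1210 mm.

1210 mm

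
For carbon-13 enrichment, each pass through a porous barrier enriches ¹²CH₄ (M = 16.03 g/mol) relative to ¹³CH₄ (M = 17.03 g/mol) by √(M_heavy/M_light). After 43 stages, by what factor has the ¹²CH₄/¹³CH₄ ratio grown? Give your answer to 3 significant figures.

Each stage multiplies the ratio by α = √(17.03/16.03), so after 43 stages the overall factor is α^43 = (17.03/16.03)^(43/2).
= 1.06238^(43/2) = 3.67.

3.67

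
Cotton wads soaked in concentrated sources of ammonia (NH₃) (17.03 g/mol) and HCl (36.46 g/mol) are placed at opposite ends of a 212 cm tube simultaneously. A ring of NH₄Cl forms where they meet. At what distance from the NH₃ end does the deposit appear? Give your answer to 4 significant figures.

In equal time, each gas travels a distance ∝ its rate ∝ 1/√M, so d_NH₃/d_HCl = √(M_HCl/M_NH₃) = √(36.46/17.03) = 1.463.
With d_NH₃ + d_HCl = 212 cm, d_HCl = 212/(1 + 1.463) = 86.07 cm.
d_NH₃ = 212 − 86.07 = 125.9 cm.

125.9 cm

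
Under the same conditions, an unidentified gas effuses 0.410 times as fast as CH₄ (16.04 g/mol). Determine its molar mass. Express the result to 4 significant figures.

Since effusion rate ∝ 1/√M, rate_X/rate_CH₄ = √(M_CH₄/M_X).
0.410 = √(16.04/M_X)
M_X = 16.04 / 0.410² = 16.04 / 0.1681 = 95.42 g/mol

95.42 g/mol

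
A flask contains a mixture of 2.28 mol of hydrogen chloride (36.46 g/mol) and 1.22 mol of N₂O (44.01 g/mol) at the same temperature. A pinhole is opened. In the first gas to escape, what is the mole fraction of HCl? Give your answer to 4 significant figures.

0.6725

Effusion rate of each component ∝ n_i/√M_i (partial pressure × 1/√M).
So x_HCl in the escaping gas = (n_HCl/√M_HCl) / Σ(n_i/√M_i)
= (2.28/√36.46) / (2.28/√36.46 + 1.22/√44.01) = 0.3776/(0.3776 + 0.1839) = 0.6725.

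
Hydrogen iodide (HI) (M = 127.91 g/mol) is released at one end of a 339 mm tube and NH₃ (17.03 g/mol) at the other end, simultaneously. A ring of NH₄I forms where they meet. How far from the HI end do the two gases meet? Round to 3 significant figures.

The fronts meet when d_HI + d_NH₃ = L with d_HI/d_NH₃ = √(M_NH₃/M_HI) (Graham's law). Here √(M_NH₃/M_HI) = √(17.03/127.91) = 0.3649.
With d_HI + d_NH₃ = 339 mm, d_NH₃ = 339/(1 + 0.3649) = 248.4 mm.
d_HI = 339 − 248.4 = 90.6 mm.

90.6 mm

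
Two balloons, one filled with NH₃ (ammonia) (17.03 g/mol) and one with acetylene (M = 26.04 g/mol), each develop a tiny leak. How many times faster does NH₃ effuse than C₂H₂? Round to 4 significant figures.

1.237

By Graham's law, rate_NH₃/rate_C₂H₂ = √(M_C₂H₂/M_NH₃) = √(26.04/17.03) = √1.529 = 1.237.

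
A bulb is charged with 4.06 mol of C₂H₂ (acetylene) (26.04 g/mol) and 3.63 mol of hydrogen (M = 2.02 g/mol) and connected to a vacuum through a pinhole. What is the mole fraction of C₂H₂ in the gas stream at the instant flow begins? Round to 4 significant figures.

0.2375

Effusion rate of each component ∝ n_i/√M_i (partial pressure × 1/√M).
Mole fraction of C₂H₂ in the effusate = (n_C₂H₂/√M_C₂H₂) / (n_C₂H₂/√M_C₂H₂ + n_H₂/√M_H₂)
= (4.06/√26.04) / (4.06/√26.04 + 3.63/√2.02) = 0.7956/(0.7956 + 2.554) = 0.2375.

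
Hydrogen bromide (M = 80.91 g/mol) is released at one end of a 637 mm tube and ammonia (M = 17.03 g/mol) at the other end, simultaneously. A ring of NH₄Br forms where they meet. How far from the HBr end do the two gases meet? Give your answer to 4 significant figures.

200.3 mm

Distances travelled in equal time are proportional to diffusion rates, so d_HBr/d_NH₃ = √(M_NH₃/M_HBr) = √(17.03/80.91) = 0.4588.
With d_HBr + d_NH₃ = 637 mm, d_NH₃ = 637/(1 + 0.4588) = 436.7 mm.
d_HBr = 637 − 436.7 = 200.3 mm.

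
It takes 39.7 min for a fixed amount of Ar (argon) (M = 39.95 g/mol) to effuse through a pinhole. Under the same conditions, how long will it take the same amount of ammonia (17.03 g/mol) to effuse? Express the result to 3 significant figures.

From Graham's law, t_NH₃/t_Ar = √(M_NH₃/M_Ar) = √(17.03/39.95) = √0.4263 = 0.6529.
So the time for NH₃ is 39.7 × 0.6529 = 25.9 min.

25.9 min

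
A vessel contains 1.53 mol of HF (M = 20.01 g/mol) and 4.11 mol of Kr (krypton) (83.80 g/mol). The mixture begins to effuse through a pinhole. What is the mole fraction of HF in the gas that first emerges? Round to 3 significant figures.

Each component's effusion rate ∝ (its partial pressure)·(1/√M) ∝ n_i/√M_i.
x_HF(eff) = (n_HF/√M_HF) / (n_HF/√M_HF + n_Kr/√M_Kr)
= (1.53/√20.01) / (1.53/√20.01 + 4.11/√83.80) = 0.3420/(0.3420 + 0.4490) = 0.432.

0.432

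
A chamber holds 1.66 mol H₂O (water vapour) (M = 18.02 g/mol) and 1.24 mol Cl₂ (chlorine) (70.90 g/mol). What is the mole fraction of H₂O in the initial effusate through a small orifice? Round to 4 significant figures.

The effusion rate of species i is ∝ p_i/√M_i ∝ n_i/√M_i.
So x_H₂O in the escaping gas = (n_H₂O/√M_H₂O) / Σ(n_i/√M_i)
= (1.66/√18.02) / (1.66/√18.02 + 1.24/√70.90) = 0.3910/(0.3910 + 0.1473) = 0.7264.

0.7264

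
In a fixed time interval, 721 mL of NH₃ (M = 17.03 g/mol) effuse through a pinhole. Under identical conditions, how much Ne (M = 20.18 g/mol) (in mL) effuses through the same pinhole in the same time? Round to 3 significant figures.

662 mL

From Graham's law, rate_Ne/rate_NH₃ = √(M_NH₃/M_Ne) = √(17.03/20.18) = √0.8439 = 0.9186.
So the volume for Ne is 721 × 0.9186 = 662 mL.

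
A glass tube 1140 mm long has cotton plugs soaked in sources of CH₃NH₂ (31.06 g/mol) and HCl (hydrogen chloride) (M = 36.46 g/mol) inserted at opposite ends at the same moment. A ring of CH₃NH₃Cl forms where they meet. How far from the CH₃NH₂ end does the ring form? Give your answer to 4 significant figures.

592.8 mm

In equal time, each gas travels a distance ∝ its rate ∝ 1/√M, so d_CH₃NH₂/d_HCl = √(M_HCl/M_CH₃NH₂) = √(36.46/31.06) = 1.083.
With d_CH₃NH₂ + d_HCl = 1140 mm, d_HCl = 1140/(1 + 1.083) = 547.2 mm.
d_CH₃NH₂ = 1140 − 547.2 = 592.8 mm.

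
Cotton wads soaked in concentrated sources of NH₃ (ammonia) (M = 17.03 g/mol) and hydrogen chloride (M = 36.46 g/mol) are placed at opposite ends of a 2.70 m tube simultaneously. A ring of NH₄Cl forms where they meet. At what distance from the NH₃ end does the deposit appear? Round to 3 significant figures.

The fronts meet when d_NH₃ + d_HCl = L with d_NH₃/d_HCl = √(M_HCl/M_NH₃) (Graham's law). Here √(M_HCl/M_NH₃) = √(36.46/17.03) = 1.463.
With d_NH₃ + d_HCl = 2.70 m, d_HCl = 2.70/(1 + 1.463) = 1.096 m.
d_NH₃ = 2.70 − 1.096 = 1.60 m.

1.60 m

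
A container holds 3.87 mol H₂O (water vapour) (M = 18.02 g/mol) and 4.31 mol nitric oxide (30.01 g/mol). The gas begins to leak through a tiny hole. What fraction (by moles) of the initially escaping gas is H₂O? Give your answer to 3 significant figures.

0.537

Rate_i ∝ x_i/√M_i (Graham's law weighted by mole fraction), so the effusate composition follows n_i/√M_i.
x_H₂O(eff) = (n_H₂O/√M_H₂O) / (n_H₂O/√M_H₂O + n_NO/√M_NO)
= (3.87/√18.02) / (3.87/√18.02 + 4.31/√30.01) = 0.9117/(0.9117 + 0.7868) = 0.537.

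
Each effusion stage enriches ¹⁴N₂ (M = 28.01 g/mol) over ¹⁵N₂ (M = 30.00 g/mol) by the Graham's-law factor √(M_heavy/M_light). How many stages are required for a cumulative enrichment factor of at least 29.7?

Single-stage factor α = √(30.00/28.01), so ln α = ½ ln(1.07105) = 0.03432.
Need α^N ≥ 29.7 ⇒ N ≥ ln(29.7) / ln α = 3.391 / 0.03432 = 98.82.
So at least 99 stages are needed.

99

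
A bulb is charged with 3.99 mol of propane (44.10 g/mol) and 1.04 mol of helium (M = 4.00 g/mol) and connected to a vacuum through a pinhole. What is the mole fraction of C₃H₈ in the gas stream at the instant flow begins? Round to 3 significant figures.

Rate_i ∝ x_i/√M_i (Graham's law weighted by mole fraction), so the effusate composition follows n_i/√M_i.
x_C₃H₈(eff) = (n_C₃H₈/√M_C₃H₈) / (n_C₃H₈/√M_C₃H₈ + n_He/√M_He)
= (3.99/√44.10) / (3.99/√44.10 + 1.04/√4.00) = 0.6008/(0.6008 + 0.5200) = 0.536.

0.536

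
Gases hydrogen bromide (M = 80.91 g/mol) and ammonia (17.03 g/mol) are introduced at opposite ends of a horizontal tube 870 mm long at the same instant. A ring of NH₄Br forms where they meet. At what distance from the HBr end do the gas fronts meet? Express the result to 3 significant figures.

274 mm

In equal time, each gas travels a distance ∝ its rate ∝ 1/√M, so d_HBr/d_NH₃ = √(M_NH₃/M_HBr) = √(17.03/80.91) = 0.4588.
With d_HBr + d_NH₃ = 870 mm, d_NH₃ = 870/(1 + 0.4588) = 596.4 mm.
d_HBr = 870 − 596.4 = 274 mm.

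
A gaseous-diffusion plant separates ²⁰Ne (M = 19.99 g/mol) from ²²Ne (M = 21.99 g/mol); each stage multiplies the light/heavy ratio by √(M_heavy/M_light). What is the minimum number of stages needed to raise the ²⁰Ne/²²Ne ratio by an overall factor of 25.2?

With α = √(21.99/19.99) per stage, ln α = ½ ln(1.10005) = 0.04768.
Need α^N ≥ 25.2 ⇒ N ≥ ln(25.2) / ln α = 3.227 / 0.04768 = 67.68.
Rounding up, N = 68 stages.

68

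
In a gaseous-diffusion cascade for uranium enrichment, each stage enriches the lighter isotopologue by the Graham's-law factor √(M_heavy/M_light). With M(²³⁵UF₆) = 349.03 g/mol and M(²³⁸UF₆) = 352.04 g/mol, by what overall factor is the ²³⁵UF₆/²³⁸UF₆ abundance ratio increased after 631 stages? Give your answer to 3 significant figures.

After 631 stages the ratio has grown by (√(352.04/349.03))^631 = (352.04/349.03)^(631/2).
= 1.00862^(631/2) = 15.0.

15.0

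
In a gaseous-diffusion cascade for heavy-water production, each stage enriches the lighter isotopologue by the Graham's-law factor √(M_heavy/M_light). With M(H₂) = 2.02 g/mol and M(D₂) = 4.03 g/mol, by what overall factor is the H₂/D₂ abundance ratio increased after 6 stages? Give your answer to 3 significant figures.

Each stage multiplies the ratio by α = √(4.03/2.02), so after 6 stages the overall factor is α^6 = (4.03/2.02)^(6/2).
= 1.99505^3 = 7.94.

7.94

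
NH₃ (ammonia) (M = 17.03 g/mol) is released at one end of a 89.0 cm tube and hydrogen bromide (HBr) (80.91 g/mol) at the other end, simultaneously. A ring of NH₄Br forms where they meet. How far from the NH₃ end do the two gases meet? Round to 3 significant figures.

Distances travelled in equal time are proportional to diffusion rates, so d_NH₃/d_HBr = √(M_HBr/M_NH₃) = √(80.91/17.03) = 2.180.
With d_NH₃ + d_HBr = 89.0 cm, d_HBr = 89.0/(1 + 2.180) = 27.99 cm.
d_NH₃ = 89.0 − 27.99 = 61.0 cm.

61.0 cm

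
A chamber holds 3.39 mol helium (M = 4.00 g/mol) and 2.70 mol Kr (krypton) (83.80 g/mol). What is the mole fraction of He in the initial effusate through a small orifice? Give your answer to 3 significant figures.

0.852

Each component's effusion rate ∝ (its partial pressure)·(1/√M) ∝ n_i/√M_i.
x_He(eff) = (n_He/√M_He) / (n_He/√M_He + n_Kr/√M_Kr)
= (3.39/√4.00) / (3.39/√4.00 + 2.70/√83.80) = 1.695/(1.695 + 0.2949) = 0.852.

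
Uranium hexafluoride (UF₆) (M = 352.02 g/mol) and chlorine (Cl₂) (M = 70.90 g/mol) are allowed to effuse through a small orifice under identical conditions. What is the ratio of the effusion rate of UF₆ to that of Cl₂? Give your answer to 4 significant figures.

0.4488

From Graham's law, rate_UF₆/rate_Cl₂ = √(M_Cl₂/M_UF₆) = √(70.90/352.02) = √0.2014 = 0.4488.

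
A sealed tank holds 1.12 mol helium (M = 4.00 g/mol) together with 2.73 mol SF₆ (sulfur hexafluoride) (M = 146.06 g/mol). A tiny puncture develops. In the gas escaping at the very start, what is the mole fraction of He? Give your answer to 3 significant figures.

0.713

Effusion rate of each component ∝ n_i/√M_i (partial pressure × 1/√M).
Mole fraction of He in the effusate = (n_He/√M_He) / (n_He/√M_He + n_SF₆/√M_SF₆)
= (1.12/√4.00) / (1.12/√4.00 + 2.73/√146.06) = 0.5600/(0.5600 + 0.2259) = 0.713.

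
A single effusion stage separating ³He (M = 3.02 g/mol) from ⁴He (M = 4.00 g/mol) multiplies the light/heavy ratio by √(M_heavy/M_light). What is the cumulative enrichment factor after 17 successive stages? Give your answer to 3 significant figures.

10.9

After 17 stages the ratio has grown by (√(4.00/3.02))^17 = (4.00/3.02)^(17/2).
= 1.32450^(17/2) = 10.9.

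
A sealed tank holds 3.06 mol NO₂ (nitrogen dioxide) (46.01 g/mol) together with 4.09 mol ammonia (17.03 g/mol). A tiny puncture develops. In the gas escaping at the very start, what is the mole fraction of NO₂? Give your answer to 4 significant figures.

The effusion rate of species i is ∝ p_i/√M_i ∝ n_i/√M_i.
Mole fraction of NO₂ in the effusate = (n_NO₂/√M_NO₂) / (n_NO₂/√M_NO₂ + n_NH₃/√M_NH₃)
= (3.06/√46.01) / (3.06/√46.01 + 4.09/√17.03) = 0.4511/(0.4511 + 0.9911) = 0.3128.

0.3128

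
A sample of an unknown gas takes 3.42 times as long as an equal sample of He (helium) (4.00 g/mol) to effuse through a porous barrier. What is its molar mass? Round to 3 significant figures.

By Graham's law, t_X/t_He = √(M_X/M_He).
3.42 = √(M_X/4.00)
M_X = 4.00 × 3.42² = 4.00 × 11.70 = 46.8 g/mol

46.8 g/mol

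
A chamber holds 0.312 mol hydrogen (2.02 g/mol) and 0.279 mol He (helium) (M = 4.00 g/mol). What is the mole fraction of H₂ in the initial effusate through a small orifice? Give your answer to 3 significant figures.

Rate_i ∝ x_i/√M_i (Graham's law weighted by mole fraction), so the effusate composition follows n_i/√M_i.
So x_H₂ in the escaping gas = (n_H₂/√M_H₂) / Σ(n_i/√M_i)
= (0.312/√2.02) / (0.312/√2.02 + 0.279/√4.00) = 0.2195/(0.2195 + 0.1395) = 0.611.

0.611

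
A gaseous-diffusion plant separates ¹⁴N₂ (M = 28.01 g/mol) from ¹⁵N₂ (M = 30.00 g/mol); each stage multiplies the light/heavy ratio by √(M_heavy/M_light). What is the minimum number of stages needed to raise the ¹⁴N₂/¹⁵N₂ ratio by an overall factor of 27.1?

97

With α = √(30.00/28.01) per stage, ln α = ½ ln(1.07105) = 0.03432.
Need α^N ≥ 27.1 ⇒ N ≥ ln(27.1) / ln α = 3.300 / 0.03432 = 96.15.
Rounding up, N = 97 stages.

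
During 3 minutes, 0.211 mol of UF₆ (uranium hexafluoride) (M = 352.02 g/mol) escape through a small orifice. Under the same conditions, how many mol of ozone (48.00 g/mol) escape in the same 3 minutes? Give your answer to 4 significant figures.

0.5714 mol

Since effusion rate ∝ 1/√M, rate_O₃/rate_UF₆ = √(M_UF₆/M_O₃) = √(352.02/48.00) = √7.334 = 2.708.
So the amount for O₃ is 0.211 × 2.708 = 0.5714 mol.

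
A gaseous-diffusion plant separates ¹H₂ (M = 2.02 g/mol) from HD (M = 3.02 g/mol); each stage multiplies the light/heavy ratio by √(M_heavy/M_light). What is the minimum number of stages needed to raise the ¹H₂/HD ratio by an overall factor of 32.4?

18

Single-stage factor α = √(3.02/2.02), so ln α = ½ ln(1.49505) = 0.2011.
Need α^N ≥ 32.4 ⇒ N ≥ ln(32.4) / ln α = 3.478 / 0.2011 = 17.30.
So at least 18 stages are needed.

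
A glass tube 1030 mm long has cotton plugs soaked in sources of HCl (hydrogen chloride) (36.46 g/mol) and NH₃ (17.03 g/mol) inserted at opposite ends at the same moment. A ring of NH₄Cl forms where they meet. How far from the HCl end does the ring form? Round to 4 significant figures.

418.2 mm

The fronts meet when d_HCl + d_NH₃ = L with d_HCl/d_NH₃ = √(M_NH₃/M_HCl) (Graham's law). Here √(M_NH₃/M_HCl) = √(17.03/36.46) = 0.6834.
With d_HCl + d_NH₃ = 1030 mm, d_NH₃ = 1030/(1 + 0.6834) = 611.8 mm.
d_HCl = 1030 − 611.8 = 418.2 mm.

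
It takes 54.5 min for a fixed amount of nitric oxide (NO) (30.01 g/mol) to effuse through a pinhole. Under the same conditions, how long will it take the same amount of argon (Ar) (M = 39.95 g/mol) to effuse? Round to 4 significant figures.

Since effusion rate ∝ 1/√M, t_Ar/t_NO = √(M_Ar/M_NO) = √(39.95/30.01) = √1.331 = 1.154.
So the time for Ar is 54.5 × 1.154 = 62.88 min.

62.88 min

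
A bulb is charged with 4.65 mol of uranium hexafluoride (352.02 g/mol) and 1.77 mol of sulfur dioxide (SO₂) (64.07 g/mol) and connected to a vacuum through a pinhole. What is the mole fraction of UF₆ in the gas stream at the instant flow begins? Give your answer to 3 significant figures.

0.528

Effusion rate of each component ∝ n_i/√M_i (partial pressure × 1/√M).
So x_UF₆ in the escaping gas = (n_UF₆/√M_UF₆) / Σ(n_i/√M_i)
= (4.65/√352.02) / (4.65/√352.02 + 1.77/√64.07) = 0.2478/(0.2478 + 0.2211) = 0.528.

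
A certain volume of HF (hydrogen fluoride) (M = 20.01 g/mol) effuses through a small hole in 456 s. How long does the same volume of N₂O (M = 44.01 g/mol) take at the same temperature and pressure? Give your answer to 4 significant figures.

676.3 s

Since effusion rate ∝ 1/√M, t_N₂O/t_HF = √(M_N₂O/M_HF) = √(44.01/20.01) = √2.199 = 1.483.
So the time for N₂O is 456 × 1.483 = 676.3 s.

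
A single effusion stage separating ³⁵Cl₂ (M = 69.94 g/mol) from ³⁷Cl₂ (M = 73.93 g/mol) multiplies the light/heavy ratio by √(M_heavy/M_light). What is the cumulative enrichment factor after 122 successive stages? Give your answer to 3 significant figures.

29.5

After 122 stages the ratio has grown by (√(73.93/69.94))^122 = (73.93/69.94)^(122/2).
= 1.05705^61 = 29.5.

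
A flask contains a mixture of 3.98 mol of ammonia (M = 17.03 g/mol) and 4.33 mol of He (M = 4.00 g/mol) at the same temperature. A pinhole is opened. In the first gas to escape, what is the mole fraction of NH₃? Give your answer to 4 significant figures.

Effusion rate of each component ∝ n_i/√M_i (partial pressure × 1/√M).
x_NH₃(eff) = (n_NH₃/√M_NH₃) / (n_NH₃/√M_NH₃ + n_He/√M_He)
= (3.98/√17.03) / (3.98/√17.03 + 4.33/√4.00) = 0.9644/(0.9644 + 2.165) = 0.3082.

0.3082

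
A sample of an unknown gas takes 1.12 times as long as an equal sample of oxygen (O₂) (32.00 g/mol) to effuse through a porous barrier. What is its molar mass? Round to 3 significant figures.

40.1 g/mol

Using Graham's law: t_X/t_O₂ = √(M_X/M_O₂).
1.12 = √(M_X/32.00)
M_X = 32.00 × 1.12² = 32.00 × 1.254 = 40.1 g/mol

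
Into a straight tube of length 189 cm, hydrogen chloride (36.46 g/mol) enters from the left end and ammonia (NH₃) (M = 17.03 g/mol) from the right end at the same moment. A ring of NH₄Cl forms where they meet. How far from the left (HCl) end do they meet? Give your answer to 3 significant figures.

Distances travelled in equal time are proportional to diffusion rates, so d_HCl/d_NH₃ = √(M_NH₃/M_HCl) = √(17.03/36.46) = 0.6834.
With d_HCl + d_NH₃ = 189 cm, d_NH₃ = 189/(1 + 0.6834) = 112.3 cm.
d_HCl = 189 − 112.3 = 76.7 cm.

76.7 cm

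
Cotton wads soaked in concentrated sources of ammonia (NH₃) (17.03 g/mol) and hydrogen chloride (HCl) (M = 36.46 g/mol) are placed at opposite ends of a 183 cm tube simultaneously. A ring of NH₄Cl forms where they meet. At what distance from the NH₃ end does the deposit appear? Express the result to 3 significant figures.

109 cm

Distances travelled in equal time are proportional to diffusion rates, so d_NH₃/d_HCl = √(M_HCl/M_NH₃) = √(36.46/17.03) = 1.463.
With d_NH₃ + d_HCl = 183 cm, d_HCl = 183/(1 + 1.463) = 74.29 cm.
d_NH₃ = 183 − 74.29 = 109 cm.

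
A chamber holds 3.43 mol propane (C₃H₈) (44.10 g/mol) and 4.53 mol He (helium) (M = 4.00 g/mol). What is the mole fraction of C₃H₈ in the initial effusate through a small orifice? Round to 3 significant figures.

Effusion rate of each component ∝ n_i/√M_i (partial pressure × 1/√M).
x_C₃H₈(eff) = (n_C₃H₈/√M_C₃H₈) / (n_C₃H₈/√M_C₃H₈ + n_He/√M_He)
= (3.43/√44.10) / (3.43/√44.10 + 4.53/√4.00) = 0.5165/(0.5165 + 2.265) = 0.186.

0.186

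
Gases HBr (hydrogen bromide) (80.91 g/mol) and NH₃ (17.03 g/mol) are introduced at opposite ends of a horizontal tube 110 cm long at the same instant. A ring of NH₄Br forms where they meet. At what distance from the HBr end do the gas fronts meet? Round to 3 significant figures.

Distances travelled in equal time are proportional to diffusion rates, so d_HBr/d_NH₃ = √(M_NH₃/M_HBr) = √(17.03/80.91) = 0.4588.
With d_HBr + d_NH₃ = 110 cm, d_NH₃ = 110/(1 + 0.4588) = 75.41 cm.
d_HBr = 110 − 75.41 = 34.6 cm.

34.6 cm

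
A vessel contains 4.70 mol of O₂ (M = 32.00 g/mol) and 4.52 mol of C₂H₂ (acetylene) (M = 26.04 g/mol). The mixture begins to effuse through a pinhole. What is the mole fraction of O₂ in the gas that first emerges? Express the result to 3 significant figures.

0.484

Each component's effusion rate ∝ (its partial pressure)·(1/√M) ∝ n_i/√M_i.
x_O₂(eff) = (n_O₂/√M_O₂) / (n_O₂/√M_O₂ + n_C₂H₂/√M_C₂H₂)
= (4.70/√32.00) / (4.70/√32.00 + 4.52/√26.04) = 0.8309/(0.8309 + 0.8858) = 0.484.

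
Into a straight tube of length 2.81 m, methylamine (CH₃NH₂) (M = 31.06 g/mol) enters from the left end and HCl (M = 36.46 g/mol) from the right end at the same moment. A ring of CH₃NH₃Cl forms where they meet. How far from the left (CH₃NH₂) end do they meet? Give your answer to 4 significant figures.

Graham's law gives d_CH₃NH₂/d_HCl = rate_CH₃NH₂/rate_HCl = √(M_HCl/M_CH₃NH₂) = √(36.46/31.06) = 1.083.
With d_CH₃NH₂ + d_HCl = 2.81 m, d_HCl = 2.81/(1 + 1.083) = 1.349 m.
d_CH₃NH₂ = 2.81 − 1.349 = 1.461 m.

1.461 m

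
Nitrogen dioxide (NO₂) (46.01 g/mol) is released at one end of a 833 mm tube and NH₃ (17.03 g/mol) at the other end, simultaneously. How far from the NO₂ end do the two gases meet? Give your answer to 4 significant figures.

315.1 mm

In equal time, each gas travels a distance ∝ its rate ∝ 1/√M, so d_NO₂/d_NH₃ = √(M_NH₃/M_NO₂) = √(17.03/46.01) = 0.6084.
With d_NO₂ + d_NH₃ = 833 mm, d_NH₃ = 833/(1 + 0.6084) = 517.9 mm.
d_NO₂ = 833 − 517.9 = 315.1 mm.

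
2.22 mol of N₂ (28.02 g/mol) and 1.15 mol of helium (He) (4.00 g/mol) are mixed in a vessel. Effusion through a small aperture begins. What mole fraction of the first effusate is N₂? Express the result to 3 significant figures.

0.422

Effusion rate of each component ∝ n_i/√M_i (partial pressure × 1/√M).
Mole fraction of N₂ in the effusate = (n_N₂/√M_N₂) / (n_N₂/√M_N₂ + n_He/√M_He)
= (2.22/√28.02) / (2.22/√28.02 + 1.15/√4.00) = 0.4194/(0.4194 + 0.5750) = 0.422.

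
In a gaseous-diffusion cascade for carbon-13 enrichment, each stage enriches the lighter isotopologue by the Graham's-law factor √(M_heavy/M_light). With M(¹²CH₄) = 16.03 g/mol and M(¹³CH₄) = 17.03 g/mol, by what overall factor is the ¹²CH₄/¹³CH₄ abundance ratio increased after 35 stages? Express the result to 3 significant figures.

2.88

Each stage multiplies the ratio by α = √(17.03/16.03), so after 35 stages the overall factor is α^35 = (17.03/16.03)^(35/2).
= 1.06238^(35/2) = 2.88.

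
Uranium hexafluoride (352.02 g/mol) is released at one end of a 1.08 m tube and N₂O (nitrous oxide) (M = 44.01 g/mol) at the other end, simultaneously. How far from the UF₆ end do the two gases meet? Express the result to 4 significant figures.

Graham's law gives d_UF₆/d_N₂O = rate_UF₆/rate_N₂O = √(M_N₂O/M_UF₆) = √(44.01/352.02) = 0.3536.
With d_UF₆ + d_N₂O = 1.08 m, d_N₂O = 1.08/(1 + 0.3536) = 0.7979 m.
d_UF₆ = 1.08 − 0.7979 = 0.2821 m.

0.2821 m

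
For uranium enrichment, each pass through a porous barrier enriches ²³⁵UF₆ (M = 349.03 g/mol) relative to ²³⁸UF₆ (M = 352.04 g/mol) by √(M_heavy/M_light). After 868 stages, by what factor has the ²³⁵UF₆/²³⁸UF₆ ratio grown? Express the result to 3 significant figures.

Overall factor = α^868 with α = √(352.04/349.03), i.e. (352.04/349.03)^(868/2).
= 1.00862^434 = 41.5.

41.5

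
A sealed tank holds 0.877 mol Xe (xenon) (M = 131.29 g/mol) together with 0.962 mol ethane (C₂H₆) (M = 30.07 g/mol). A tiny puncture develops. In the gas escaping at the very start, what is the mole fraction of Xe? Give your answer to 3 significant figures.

Effusion rate of each component ∝ n_i/√M_i (partial pressure × 1/√M).
So x_Xe in the escaping gas = (n_Xe/√M_Xe) / Σ(n_i/√M_i)
= (0.877/√131.29) / (0.877/√131.29 + 0.962/√30.07) = 0.07654/(0.07654 + 0.1754) = 0.304.

0.304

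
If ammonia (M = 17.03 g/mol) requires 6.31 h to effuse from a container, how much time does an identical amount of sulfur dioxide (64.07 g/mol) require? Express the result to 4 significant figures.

By Graham's law, t_SO₂/t_NH₃ = √(M_SO₂/M_NH₃) = √(64.07/17.03) = √3.762 = 1.940.
So the time for SO₂ is 6.31 × 1.940 = 12.24 h.

12.24 h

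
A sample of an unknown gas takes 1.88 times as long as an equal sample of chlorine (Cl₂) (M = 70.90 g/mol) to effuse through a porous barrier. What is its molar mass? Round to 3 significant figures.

251 g/mol

By Graham's law, t_X/t_Cl₂ = √(M_X/M_Cl₂).
1.88 = √(M_X/70.90)
M_X = 70.90 × 1.88² = 70.90 × 3.534 = 251 g/mol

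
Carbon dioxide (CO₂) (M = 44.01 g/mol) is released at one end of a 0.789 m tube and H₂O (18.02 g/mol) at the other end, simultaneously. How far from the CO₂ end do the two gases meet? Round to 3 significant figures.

The fronts meet when d_CO₂ + d_H₂O = L with d_CO₂/d_H₂O = √(M_H₂O/M_CO₂) (Graham's law). Here √(M_H₂O/M_CO₂) = √(18.02/44.01) = 0.6399.
With d_CO₂ + d_H₂O = 0.789 m, d_H₂O = 0.789/(1 + 0.6399) = 0.4811 m.
d_CO₂ = 0.789 − 0.4811 = 0.308 m.

0.308 m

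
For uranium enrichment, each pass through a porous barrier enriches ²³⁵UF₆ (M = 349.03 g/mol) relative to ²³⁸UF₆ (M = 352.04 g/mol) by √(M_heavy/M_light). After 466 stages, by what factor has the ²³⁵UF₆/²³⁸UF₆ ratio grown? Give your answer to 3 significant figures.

Each stage multiplies the ratio by α = √(352.04/349.03), so after 466 stages the overall factor is α^466 = (352.04/349.03)^(466/2).
= 1.00862^233 = 7.39.

7.39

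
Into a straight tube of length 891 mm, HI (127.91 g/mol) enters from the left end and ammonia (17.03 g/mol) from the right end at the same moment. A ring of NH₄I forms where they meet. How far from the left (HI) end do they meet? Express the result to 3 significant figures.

238 mm

The fronts meet when d_HI + d_NH₃ = L with d_HI/d_NH₃ = √(M_NH₃/M_HI) (Graham's law). Here √(M_NH₃/M_HI) = √(17.03/127.91) = 0.3649.
With d_HI + d_NH₃ = 891 mm, d_NH₃ = 891/(1 + 0.3649) = 652.8 mm.
d_HI = 891 − 652.8 = 238 mm.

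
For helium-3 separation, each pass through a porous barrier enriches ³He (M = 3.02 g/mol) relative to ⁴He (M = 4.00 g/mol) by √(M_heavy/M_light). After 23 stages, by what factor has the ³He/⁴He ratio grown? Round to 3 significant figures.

The single-stage factor is √(M_heavy/M_light), so 23 stages give [√(4.00/3.02)]^23 = (4.00/3.02)^(23/2).
= 1.32450^(23/2) = 25.3.

25.3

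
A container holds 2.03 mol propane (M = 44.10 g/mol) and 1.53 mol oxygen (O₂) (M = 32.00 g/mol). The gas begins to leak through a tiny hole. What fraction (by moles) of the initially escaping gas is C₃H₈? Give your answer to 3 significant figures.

0.531

The effusion rate of species i is ∝ p_i/√M_i ∝ n_i/√M_i.
Mole fraction of C₃H₈ in the effusate = (n_C₃H₈/√M_C₃H₈) / (n_C₃H₈/√M_C₃H₈ + n_O₂/√M_O₂)
= (2.03/√44.10) / (2.03/√44.10 + 1.53/√32.00) = 0.3057/(0.3057 + 0.2705) = 0.531.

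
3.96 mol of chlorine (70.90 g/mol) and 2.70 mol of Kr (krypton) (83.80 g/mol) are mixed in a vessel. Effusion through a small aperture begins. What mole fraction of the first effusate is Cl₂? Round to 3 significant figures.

0.615

Rate_i ∝ x_i/√M_i (Graham's law weighted by mole fraction), so the effusate composition follows n_i/√M_i.
x_Cl₂(eff) = (n_Cl₂/√M_Cl₂) / (n_Cl₂/√M_Cl₂ + n_Kr/√M_Kr)
= (3.96/√70.90) / (3.96/√70.90 + 2.70/√83.80) = 0.4703/(0.4703 + 0.2949) = 0.615.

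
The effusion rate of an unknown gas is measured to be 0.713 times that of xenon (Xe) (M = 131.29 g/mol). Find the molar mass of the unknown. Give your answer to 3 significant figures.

From Graham's law, rate_X/rate_Xe = √(M_Xe/M_X).
0.713 = √(131.29/M_X)
M_X = 131.29 / 0.713² = 131.29 / 0.5084 = 258 g/mol

258 g/mol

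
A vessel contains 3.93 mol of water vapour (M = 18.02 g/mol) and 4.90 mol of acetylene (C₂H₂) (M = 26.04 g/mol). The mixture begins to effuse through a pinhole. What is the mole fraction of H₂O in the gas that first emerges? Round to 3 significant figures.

0.491

The effusion rate of species i is ∝ p_i/√M_i ∝ n_i/√M_i.
Mole fraction of H₂O in the effusate = (n_H₂O/√M_H₂O) / (n_H₂O/√M_H₂O + n_C₂H₂/√M_C₂H₂)
= (3.93/√18.02) / (3.93/√18.02 + 4.90/√26.04) = 0.9258/(0.9258 + 0.9602) = 0.491.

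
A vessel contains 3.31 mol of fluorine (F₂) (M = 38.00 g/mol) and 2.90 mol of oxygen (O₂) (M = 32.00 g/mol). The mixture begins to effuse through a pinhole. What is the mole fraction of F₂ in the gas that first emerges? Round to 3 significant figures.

0.512

Each component's effusion rate ∝ (its partial pressure)·(1/√M) ∝ n_i/√M_i.
x_F₂(eff) = (n_F₂/√M_F₂) / (n_F₂/√M_F₂ + n_O₂/√M_O₂)
= (3.31/√38.00) / (3.31/√38.00 + 2.90/√32.00) = 0.5370/(0.5370 + 0.5127) = 0.512.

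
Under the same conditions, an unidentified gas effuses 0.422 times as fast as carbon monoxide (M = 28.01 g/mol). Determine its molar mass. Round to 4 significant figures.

157.3 g/mol

Graham's law gives rate_X/rate_CO = √(M_CO/M_X).
0.422 = √(28.01/M_X)
M_X = 28.01 / 0.422² = 28.01 / 0.1781 = 157.3 g/mol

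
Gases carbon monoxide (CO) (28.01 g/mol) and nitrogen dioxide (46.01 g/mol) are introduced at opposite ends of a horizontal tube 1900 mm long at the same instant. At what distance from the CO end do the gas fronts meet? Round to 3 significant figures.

Graham's law gives d_CO/d_NO₂ = rate_CO/rate_NO₂ = √(M_NO₂/M_CO) = √(46.01/28.01) = 1.282.
With d_CO + d_NO₂ = 1900 mm, d_NO₂ = 1900/(1 + 1.282) = 832.7 mm.
d_CO = 1900 − 832.7 = 1070 mm.

1070 mm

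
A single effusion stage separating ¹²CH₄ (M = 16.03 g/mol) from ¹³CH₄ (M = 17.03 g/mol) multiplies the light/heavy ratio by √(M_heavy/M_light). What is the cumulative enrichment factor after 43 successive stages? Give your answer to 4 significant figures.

The single-stage factor is √(M_heavy/M_light), so 43 stages give [√(17.03/16.03)]^43 = (17.03/16.03)^(43/2).
= 1.06238^(43/2) = 3.673.

3.673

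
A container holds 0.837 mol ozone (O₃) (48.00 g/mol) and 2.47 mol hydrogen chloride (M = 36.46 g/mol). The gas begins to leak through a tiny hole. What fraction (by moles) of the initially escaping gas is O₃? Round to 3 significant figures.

0.228

Rate_i ∝ x_i/√M_i (Graham's law weighted by mole fraction), so the effusate composition follows n_i/√M_i.
x_O₃(eff) = (n_O₃/√M_O₃) / (n_O₃/√M_O₃ + n_HCl/√M_HCl)
= (0.837/√48.00) / (0.837/√48.00 + 2.47/√36.46) = 0.1208/(0.1208 + 0.4091) = 0.228.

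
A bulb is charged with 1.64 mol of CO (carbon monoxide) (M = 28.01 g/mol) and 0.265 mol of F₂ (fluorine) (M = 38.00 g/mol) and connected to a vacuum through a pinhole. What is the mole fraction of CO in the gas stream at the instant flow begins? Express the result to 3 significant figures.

Effusion rate of each component ∝ n_i/√M_i (partial pressure × 1/√M).
x_CO(eff) = (n_CO/√M_CO) / (n_CO/√M_CO + n_F₂/√M_F₂)
= (1.64/√28.01) / (1.64/√28.01 + 0.265/√38.00) = 0.3099/(0.3099 + 0.04299) = 0.878.

0.878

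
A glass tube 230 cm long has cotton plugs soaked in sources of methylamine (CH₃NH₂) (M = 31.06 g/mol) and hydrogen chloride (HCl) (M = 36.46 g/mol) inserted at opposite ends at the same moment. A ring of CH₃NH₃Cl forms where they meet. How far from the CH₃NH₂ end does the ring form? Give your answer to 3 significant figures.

Graham's law gives d_CH₃NH₂/d_HCl = rate_CH₃NH₂/rate_HCl = √(M_HCl/M_CH₃NH₂) = √(36.46/31.06) = 1.083.
With d_CH₃NH₂ + d_HCl = 230 cm, d_HCl = 230/(1 + 1.083) = 110.4 cm.
d_CH₃NH₂ = 230 − 110.4 = 120 cm.

120 cm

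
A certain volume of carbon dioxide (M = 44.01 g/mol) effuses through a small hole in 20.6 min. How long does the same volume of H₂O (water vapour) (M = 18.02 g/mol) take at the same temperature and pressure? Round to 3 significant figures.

13.2 min

Using Graham's law: t_H₂O/t_CO₂ = √(M_H₂O/M_CO₂) = √(18.02/44.01) = √0.4095 = 0.6399.
So the time for H₂O is 20.6 × 0.6399 = 13.2 min.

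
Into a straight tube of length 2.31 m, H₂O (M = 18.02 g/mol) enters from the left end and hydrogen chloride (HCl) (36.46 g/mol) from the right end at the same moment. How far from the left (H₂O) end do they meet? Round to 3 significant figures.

Distances travelled in equal time are proportional to diffusion rates, so d_H₂O/d_HCl = √(M_HCl/M_H₂O) = √(36.46/18.02) = 1.422.
With d_H₂O + d_HCl = 2.31 m, d_HCl = 2.31/(1 + 1.422) = 0.9536 m.
d_H₂O = 2.31 − 0.9536 = 1.36 m.

1.36 m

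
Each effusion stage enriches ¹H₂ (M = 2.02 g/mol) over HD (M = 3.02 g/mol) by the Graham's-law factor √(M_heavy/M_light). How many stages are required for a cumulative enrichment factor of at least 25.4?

17

With α = √(3.02/2.02) per stage, ln α = ½ ln(1.49505) = 0.2011.
Need α^N ≥ 25.4 ⇒ N ≥ ln(25.4) / ln α = 3.235 / 0.2011 = 16.09.
So at least 17 stages are needed.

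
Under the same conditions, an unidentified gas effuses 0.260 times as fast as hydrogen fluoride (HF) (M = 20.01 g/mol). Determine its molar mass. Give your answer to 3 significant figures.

296 g/mol

By Graham's law, rate_X/rate_HF = √(M_HF/M_X).
0.260 = √(20.01/M_X)
M_X = 20.01 / 0.260² = 20.01 / 0.06760 = 296 g/mol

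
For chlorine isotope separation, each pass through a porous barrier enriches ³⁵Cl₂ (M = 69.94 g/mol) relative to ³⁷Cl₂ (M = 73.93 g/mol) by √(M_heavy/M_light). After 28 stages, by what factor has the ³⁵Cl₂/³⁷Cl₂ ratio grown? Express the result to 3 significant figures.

2.17

Each stage multiplies the ratio by α = √(73.93/69.94), so after 28 stages the overall factor is α^28 = (73.93/69.94)^(28/2).
= 1.05705^14 = 2.17.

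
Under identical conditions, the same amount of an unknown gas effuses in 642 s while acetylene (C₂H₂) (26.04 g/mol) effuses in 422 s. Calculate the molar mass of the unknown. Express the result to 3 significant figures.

60.3 g/mol

Graham's law gives t_X/t_C₂H₂ = √(M_X/M_C₂H₂).
642/422 = 1.521 = √(M_X/26.04)
M_X = 26.04 × 1.521² = 26.04 × 2.314 = 60.3 g/mol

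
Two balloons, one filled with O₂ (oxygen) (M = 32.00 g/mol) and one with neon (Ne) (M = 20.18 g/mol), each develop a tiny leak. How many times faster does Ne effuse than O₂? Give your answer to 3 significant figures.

1.26

From Graham's law, rate_Ne/rate_O₂ = √(M_O₂/M_Ne) = √(32.00/20.18) = √1.586 = 1.26.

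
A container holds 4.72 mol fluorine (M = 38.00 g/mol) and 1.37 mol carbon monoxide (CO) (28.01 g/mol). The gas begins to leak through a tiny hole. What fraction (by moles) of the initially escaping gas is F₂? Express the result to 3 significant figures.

0.747

Each component's effusion rate ∝ (its partial pressure)·(1/√M) ∝ n_i/√M_i.
Mole fraction of F₂ in the effusate = (n_F₂/√M_F₂) / (n_F₂/√M_F₂ + n_CO/√M_CO)
= (4.72/√38.00) / (4.72/√38.00 + 1.37/√28.01) = 0.7657/(0.7657 + 0.2589) = 0.747.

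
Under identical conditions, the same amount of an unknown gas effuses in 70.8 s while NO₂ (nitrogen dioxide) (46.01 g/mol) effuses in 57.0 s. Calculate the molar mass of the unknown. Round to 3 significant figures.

71.0 g/mol

From Graham's law, t_X/t_NO₂ = √(M_X/M_NO₂).
70.8/57.0 = 1.242 = √(M_X/46.01)
M_X = 46.01 × 1.242² = 46.01 × 1.543 = 71.0 g/mol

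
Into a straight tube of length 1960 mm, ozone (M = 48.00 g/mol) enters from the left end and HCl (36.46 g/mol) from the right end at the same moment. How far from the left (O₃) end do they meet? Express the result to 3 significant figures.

The fronts meet when d_O₃ + d_HCl = L with d_O₃/d_HCl = √(M_HCl/M_O₃) (Graham's law). Here √(M_HCl/M_O₃) = √(36.46/48.00) = 0.8715.
With d_O₃ + d_HCl = 1960 mm, d_HCl = 1960/(1 + 0.8715) = 1047 mm.
d_O₃ = 1960 − 1047 = 913 mm.

913 mm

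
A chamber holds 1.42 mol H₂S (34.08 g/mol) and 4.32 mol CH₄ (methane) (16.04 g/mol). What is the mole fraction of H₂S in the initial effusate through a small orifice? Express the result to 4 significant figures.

Rate_i ∝ x_i/√M_i (Graham's law weighted by mole fraction), so the effusate composition follows n_i/√M_i.
Mole fraction of H₂S in the effusate = (n_H₂S/√M_H₂S) / (n_H₂S/√M_H₂S + n_CH₄/√M_CH₄)
= (1.42/√34.08) / (1.42/√34.08 + 4.32/√16.04) = 0.2432/(0.2432 + 1.079) = 0.1840.

0.1840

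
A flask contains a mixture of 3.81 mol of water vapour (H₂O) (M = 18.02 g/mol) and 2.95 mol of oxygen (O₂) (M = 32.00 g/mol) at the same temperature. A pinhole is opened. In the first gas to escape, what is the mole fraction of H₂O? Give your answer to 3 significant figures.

Each component's effusion rate ∝ (its partial pressure)·(1/√M) ∝ n_i/√M_i.
So x_H₂O in the escaping gas = (n_H₂O/√M_H₂O) / Σ(n_i/√M_i)
= (3.81/√18.02) / (3.81/√18.02 + 2.95/√32.00) = 0.8975/(0.8975 + 0.5215) = 0.632.

0.632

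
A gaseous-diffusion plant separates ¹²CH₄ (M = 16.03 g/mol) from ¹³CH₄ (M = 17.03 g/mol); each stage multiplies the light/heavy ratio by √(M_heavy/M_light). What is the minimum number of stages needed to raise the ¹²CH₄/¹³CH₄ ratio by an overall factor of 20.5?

Single-stage factor α = √(17.03/16.03), so ln α = ½ ln(1.06238) = 0.03026.
Need α^N ≥ 20.5 ⇒ N ≥ ln(20.5) / ln α = 3.020 / 0.03026 = 99.82.
Rounding up, N = 100 stages.

100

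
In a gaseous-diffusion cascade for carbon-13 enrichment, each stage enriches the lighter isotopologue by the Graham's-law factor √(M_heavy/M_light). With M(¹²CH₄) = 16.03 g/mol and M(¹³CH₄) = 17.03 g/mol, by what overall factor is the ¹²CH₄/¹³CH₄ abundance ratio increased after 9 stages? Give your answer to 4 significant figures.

1.313

After 9 stages the ratio has grown by (√(17.03/16.03))^9 = (17.03/16.03)^(9/2).
= 1.06238^(9/2) = 1.313.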